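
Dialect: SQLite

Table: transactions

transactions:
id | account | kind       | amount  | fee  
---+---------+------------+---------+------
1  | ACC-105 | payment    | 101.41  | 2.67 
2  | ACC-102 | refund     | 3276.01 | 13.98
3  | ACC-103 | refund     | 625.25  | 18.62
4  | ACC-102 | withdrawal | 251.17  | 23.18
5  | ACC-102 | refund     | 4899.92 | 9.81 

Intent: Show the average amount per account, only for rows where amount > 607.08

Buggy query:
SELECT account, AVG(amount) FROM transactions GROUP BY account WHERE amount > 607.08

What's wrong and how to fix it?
Bug: WHERE cannot follow GROUP BY

Fix: Place WHERE between FROM and GROUP BY

Corrected query:
SELECT account, AVG(amount) FROM transactions WHERE amount > 607.08 GROUP BY account

Result:
account | AVG(amount)
--------+------------
ACC-102 | 4087.965   
ACC-103 | 625.25     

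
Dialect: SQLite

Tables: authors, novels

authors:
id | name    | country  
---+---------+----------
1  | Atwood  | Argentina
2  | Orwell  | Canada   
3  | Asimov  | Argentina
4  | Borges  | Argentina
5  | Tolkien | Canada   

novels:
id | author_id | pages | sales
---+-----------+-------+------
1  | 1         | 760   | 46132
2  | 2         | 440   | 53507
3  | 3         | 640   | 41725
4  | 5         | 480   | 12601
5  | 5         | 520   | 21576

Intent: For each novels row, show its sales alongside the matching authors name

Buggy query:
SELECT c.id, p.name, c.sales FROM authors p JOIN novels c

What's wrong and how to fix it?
Bug: Missing join condition: each novels row is matched to all authors rows instead of just its own

Fix: Specify the join condition linking the foreign key to the parent id

Corrected query:
SELECT c.id, p.name, c.sales FROM authors p JOIN novels c ON c.author_id = p.id

Result:
id | name    | sales
---+---------+------
1  | Atwood  | 46132
2  | Orwell  | 53507
3  | Asimov  | 41725
4  | Tolkien | 12601
5  | Tolkien | 21576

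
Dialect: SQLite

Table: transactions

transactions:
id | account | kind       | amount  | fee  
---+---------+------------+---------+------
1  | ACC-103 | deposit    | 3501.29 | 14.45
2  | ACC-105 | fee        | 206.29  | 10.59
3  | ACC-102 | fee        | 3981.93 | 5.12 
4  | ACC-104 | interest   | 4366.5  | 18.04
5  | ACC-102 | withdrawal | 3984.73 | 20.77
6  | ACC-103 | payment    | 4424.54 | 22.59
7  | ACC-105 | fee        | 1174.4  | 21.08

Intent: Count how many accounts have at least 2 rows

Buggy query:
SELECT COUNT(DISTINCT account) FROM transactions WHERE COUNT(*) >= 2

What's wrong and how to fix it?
Bug: COUNT(*) cannot appear in WHERE; the per-group count doesn't exist yet

Fix: Use a subquery that GROUPs and filters with HAVING, then count its rows

Corrected query:
SELECT COUNT(*) FROM (SELECT account FROM transactions GROUP BY account HAVING COUNT(*) >= 2)

Result:
COUNT(*)
--------
3       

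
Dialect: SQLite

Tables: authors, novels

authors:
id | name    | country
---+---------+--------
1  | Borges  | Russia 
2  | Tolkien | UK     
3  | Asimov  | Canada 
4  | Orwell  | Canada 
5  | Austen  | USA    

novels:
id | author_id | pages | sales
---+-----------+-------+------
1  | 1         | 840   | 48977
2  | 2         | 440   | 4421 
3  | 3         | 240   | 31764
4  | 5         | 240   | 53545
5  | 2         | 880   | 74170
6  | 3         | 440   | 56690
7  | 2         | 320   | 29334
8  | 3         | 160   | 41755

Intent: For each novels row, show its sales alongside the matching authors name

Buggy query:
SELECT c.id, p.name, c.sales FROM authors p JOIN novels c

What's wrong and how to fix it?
Bug: Missing join condition: each novels row is matched to all authors rows instead of just its own

Fix: Specify the join condition linking the foreign key to the parent id

Corrected query:
SELECT c.id, p.name, c.sales FROM authors p JOIN novels c ON c.author_id = p.id

Result:
id | name    | sales
---+---------+------
1  | Borges  | 48977
2  | Tolkien | 4421 
3  | Asimov  | 31764
4  | Austen  | 53545
5  | Tolkien | 74170
6  | Asimov  | 56690
7  | Tolkien | 29334
8  | Asimov  | 41755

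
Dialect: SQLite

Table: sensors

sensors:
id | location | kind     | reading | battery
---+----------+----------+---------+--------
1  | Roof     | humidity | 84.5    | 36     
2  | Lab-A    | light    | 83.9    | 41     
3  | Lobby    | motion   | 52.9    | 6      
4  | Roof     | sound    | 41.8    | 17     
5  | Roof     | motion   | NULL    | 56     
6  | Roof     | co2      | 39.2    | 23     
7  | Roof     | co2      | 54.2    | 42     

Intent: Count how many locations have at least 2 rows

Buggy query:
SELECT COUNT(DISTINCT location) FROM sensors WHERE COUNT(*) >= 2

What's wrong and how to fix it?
Bug: WHERE filters individual rows, not groups, so a group-level COUNT is invalid there

Fix: Use a subquery that GROUPs and filters with HAVING, then count its rows

Corrected query:
SELECT COUNT(*) FROM (SELECT location FROM sensors GROUP BY location HAVING COUNT(*) >= 2)

Result:
COUNT(*)
--------
1       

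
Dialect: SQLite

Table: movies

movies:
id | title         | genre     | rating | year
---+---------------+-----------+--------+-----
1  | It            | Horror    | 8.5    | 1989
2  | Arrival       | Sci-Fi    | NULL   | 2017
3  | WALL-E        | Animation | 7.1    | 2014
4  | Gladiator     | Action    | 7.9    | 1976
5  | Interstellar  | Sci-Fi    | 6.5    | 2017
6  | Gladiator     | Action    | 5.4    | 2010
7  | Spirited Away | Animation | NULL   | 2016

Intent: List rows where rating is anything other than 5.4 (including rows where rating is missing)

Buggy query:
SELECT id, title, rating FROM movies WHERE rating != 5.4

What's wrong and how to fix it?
Bug: 'rating != 5.4' is unknown when rating is NULL, so NULL rows are silently excluded

Fix: Handle NULL separately with IS NULL alongside the inequality

Corrected query:
SELECT id, title, rating FROM movies WHERE rating != 5.4 OR rating IS NULL

Result:
id | title         | rating
---+---------------+-------
1  | It            | 8.5   
2  | Arrival       | NULL  
3  | WALL-E        | 7.1   
4  | Gladiator     | 7.9   
5  | Interstellar  | 6.5   
7  | Spirited Away | NULL  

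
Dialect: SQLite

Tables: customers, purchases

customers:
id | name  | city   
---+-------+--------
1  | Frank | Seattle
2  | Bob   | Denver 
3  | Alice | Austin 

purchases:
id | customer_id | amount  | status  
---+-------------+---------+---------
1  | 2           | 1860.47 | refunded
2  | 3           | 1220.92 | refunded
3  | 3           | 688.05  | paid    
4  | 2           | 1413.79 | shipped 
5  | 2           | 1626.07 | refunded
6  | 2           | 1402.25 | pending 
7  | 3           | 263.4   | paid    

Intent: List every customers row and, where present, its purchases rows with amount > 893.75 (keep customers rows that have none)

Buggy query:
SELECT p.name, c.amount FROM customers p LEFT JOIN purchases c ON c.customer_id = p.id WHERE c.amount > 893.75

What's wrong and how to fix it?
Bug: Filtering c.amount in WHERE discards the NULL rows produced by LEFT JOIN, turning it into an inner join

Fix: Move the right-table condition into the ON clause so unmatched parents are kept

Corrected query:
SELECT p.name, c.amount FROM customers p LEFT JOIN purchases c ON c.customer_id = p.id AND c.amount > 893.75

Result:
name  | amount 
------+--------
Frank | NULL   
Bob   | 1402.25
Bob   | 1413.79
Bob   | 1626.07
Bob   | 1860.47
Alice | 1220.92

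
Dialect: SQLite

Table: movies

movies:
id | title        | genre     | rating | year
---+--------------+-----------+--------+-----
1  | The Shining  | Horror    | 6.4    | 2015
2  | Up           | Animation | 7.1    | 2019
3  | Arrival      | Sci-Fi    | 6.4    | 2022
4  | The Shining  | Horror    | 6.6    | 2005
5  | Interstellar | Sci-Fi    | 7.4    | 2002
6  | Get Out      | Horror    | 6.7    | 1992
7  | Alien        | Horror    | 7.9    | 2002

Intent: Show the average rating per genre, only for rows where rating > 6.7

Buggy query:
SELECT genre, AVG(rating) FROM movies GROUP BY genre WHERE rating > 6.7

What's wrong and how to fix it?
Bug: WHERE cannot follow GROUP BY

Fix: Place WHERE between FROM and GROUP BY

Corrected query:
SELECT genre, AVG(rating) FROM movies WHERE rating > 6.7 GROUP BY genre

Result:
genre     | AVG(rating)
----------+------------
Animation | 7.1        
Horror    | 7.9        
Sci-Fi    | 7.4        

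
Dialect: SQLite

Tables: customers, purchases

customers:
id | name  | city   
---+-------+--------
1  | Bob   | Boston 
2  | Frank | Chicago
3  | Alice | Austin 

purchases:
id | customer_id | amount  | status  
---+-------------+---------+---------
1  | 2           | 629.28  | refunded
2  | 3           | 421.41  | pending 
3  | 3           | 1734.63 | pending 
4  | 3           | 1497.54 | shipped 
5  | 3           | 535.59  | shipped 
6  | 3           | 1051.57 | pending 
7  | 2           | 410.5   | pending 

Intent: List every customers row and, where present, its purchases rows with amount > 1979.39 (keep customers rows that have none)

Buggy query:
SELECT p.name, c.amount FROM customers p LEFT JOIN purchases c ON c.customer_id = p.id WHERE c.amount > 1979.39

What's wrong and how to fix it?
Bug: A WHERE condition on the right-hand table after LEFT JOIN drops unmatched parents

Fix: Move the right-table condition into the ON clause so unmatched parents are kept

Corrected query:
SELECT p.name, c.amount FROM customers p LEFT JOIN purchases c ON c.customer_id = p.id AND c.amount > 1979.39

Result:
name  | amount
------+-------
Bob   | NULL  
Frank | NULL  
Alice | NULL  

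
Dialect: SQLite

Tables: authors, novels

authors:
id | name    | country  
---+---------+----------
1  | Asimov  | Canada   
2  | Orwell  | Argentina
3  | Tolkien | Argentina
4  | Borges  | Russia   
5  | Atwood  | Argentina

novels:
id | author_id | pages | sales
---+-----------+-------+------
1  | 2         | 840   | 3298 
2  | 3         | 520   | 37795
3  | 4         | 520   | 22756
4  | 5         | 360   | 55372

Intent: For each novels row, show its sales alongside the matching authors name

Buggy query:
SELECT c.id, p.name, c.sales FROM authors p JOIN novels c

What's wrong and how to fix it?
Bug: Missing join condition: each novels row is matched to all authors rows instead of just its own

Fix: Add ON c.author_id = p.id to the JOIN

Corrected query:
SELECT c.id, p.name, c.sales FROM authors p JOIN novels c ON c.author_id = p.id

Result:
id | name    | sales
---+---------+------
1  | Orwell  | 3298 
2  | Tolkien | 37795
3  | Borges  | 22756
4  | Atwood  | 55372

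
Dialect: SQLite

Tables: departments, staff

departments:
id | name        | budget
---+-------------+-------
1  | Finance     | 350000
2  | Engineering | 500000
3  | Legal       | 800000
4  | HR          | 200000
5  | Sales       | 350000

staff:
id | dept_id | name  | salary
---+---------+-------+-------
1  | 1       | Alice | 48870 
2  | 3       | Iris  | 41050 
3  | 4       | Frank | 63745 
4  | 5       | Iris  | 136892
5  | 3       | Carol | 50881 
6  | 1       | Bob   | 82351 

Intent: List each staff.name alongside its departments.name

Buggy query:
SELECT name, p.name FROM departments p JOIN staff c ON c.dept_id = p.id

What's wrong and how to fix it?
Bug: Both tables have a 'name' column; the unqualified reference is ambiguous

Fix: Qualify the column with its table alias (c.name)

Corrected query:
SELECT c.name, p.name FROM departments p JOIN staff c ON c.dept_id = p.id

Result:
name  | name   
------+--------
Alice | Finance
Iris  | Legal  
Frank | HR     
Iris  | Sales  
Carol | Legal  
Bob   | Finance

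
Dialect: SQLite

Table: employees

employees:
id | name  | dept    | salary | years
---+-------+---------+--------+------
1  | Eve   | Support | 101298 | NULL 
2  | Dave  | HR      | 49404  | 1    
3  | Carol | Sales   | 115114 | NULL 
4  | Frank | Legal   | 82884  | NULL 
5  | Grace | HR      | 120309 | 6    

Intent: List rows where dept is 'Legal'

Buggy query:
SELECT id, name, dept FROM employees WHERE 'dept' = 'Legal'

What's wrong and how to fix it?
Bug: Single quotes denote string literals in SQL; the column name is being compared as a constant string

Fix: Remove the quotes around the column name (or use double quotes for an identifier)

Corrected query:
SELECT id, name, dept FROM employees WHERE dept = 'Legal'

Result:
id | name  | dept 
---+-------+------
4  | Frank | Legal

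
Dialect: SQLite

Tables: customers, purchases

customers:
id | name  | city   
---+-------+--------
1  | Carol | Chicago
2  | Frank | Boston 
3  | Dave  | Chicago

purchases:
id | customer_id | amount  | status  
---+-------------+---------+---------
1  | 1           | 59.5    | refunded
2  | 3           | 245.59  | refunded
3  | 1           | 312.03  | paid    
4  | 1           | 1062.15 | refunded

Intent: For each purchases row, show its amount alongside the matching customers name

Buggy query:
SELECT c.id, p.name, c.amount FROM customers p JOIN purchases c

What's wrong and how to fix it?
Bug: JOIN with no ON clause produces a cartesian product; every purchases row pairs with every customers row

Fix: Specify the join condition linking the foreign key to the parent id

Corrected query:
SELECT c.id, p.name, c.amount FROM customers p JOIN purchases c ON c.customer_id = p.id

Result:
id | name  | amount 
---+-------+--------
1  | Carol | 59.5   
2  | Dave  | 245.59 
3  | Carol | 312.03 
4  | Carol | 1062.15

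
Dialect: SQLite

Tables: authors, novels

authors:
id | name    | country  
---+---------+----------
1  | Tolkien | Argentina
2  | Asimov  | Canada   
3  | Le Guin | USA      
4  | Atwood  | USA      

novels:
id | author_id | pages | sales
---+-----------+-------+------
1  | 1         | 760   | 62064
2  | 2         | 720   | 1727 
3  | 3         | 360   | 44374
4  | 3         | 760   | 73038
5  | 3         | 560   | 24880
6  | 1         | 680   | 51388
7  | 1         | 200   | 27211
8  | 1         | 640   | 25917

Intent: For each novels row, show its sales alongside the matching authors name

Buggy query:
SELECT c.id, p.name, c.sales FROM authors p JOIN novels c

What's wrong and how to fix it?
Bug: JOIN with no ON clause produces a cartesian product; every novels row pairs with every authors row

Fix: Add ON c.author_id = p.id to the JOIN

Corrected query:
SELECT c.id, p.name, c.sales FROM authors p JOIN novels c ON c.author_id = p.id

Result:
id | name    | sales
---+---------+------
1  | Tolkien | 62064
2  | Asimov  | 1727 
3  | Le Guin | 44374
4  | Le Guin | 73038
5  | Le Guin | 24880
6  | Tolkien | 51388
7  | Tolkien | 27211
8  | Tolkien | 25917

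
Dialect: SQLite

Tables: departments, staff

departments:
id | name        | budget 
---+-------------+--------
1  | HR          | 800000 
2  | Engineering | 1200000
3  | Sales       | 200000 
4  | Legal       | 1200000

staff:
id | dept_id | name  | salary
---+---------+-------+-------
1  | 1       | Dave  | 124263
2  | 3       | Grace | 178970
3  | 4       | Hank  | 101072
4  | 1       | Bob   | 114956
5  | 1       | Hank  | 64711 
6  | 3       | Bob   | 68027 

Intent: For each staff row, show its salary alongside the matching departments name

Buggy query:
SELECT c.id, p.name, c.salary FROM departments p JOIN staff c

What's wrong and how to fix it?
Bug: Missing join condition: each staff row is matched to all departments rows instead of just its own

Fix: Specify the join condition linking the foreign key to the parent id

Corrected query:
SELECT c.id, p.name, c.salary FROM departments p JOIN staff c ON c.dept_id = p.id

Result:
id | name  | salary
---+-------+-------
1  | HR    | 124263
2  | Sales | 178970
3  | Legal | 101072
4  | HR    | 114956
5  | HR    | 64711 
6  | Sales | 68027 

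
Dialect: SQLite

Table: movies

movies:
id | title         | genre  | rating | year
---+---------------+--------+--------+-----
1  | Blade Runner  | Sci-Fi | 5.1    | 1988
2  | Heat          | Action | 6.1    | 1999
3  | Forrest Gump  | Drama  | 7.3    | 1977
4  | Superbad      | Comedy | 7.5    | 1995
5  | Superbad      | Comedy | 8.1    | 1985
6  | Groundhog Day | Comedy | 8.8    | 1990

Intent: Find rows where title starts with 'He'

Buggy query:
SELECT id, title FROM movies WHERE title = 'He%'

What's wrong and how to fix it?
Bug: Wildcards only work with LIKE; '=' treats '%' as a literal character

Fix: Use LIKE for wildcard pattern matching

Corrected query:
SELECT id, title FROM movies WHERE title LIKE 'He%'

Result:
id | title
---+------
2  | Heat 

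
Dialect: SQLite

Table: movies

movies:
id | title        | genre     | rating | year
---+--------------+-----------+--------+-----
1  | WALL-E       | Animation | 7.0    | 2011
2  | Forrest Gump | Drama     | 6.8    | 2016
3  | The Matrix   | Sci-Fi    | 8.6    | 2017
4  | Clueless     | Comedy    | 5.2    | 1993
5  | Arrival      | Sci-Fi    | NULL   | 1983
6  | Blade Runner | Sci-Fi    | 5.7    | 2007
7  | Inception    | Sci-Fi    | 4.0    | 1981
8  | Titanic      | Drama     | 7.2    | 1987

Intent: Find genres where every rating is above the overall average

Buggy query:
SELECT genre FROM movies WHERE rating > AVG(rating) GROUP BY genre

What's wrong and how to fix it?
Bug: WHERE evaluates per row before aggregation, so AVG() is unavailable

Fix: Compute the overall average in a scalar subquery and compare each group's MIN against it in HAVING

Corrected query:
SELECT genre FROM movies GROUP BY genre HAVING MIN(rating) > (SELECT AVG(rating) FROM movies)

Result:
genre    
---------
Animation
Drama    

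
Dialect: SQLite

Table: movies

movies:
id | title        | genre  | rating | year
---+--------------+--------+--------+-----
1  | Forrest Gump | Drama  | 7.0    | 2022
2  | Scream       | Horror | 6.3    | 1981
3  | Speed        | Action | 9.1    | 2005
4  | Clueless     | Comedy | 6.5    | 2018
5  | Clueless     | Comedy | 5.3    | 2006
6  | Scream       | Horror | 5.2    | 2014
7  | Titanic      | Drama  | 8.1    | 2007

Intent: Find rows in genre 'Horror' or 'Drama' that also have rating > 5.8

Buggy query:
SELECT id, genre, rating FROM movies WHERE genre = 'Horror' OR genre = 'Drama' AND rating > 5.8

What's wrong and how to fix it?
Bug: Without parentheses, AND is evaluated before OR, so the rating filter only applies to the 'Drama' branch

Fix: Add parentheses around the OR so the AND applies to both alternatives

Corrected query:
SELECT id, genre, rating FROM movies WHERE (genre = 'Horror' OR genre = 'Drama') AND rating > 5.8

Result:
id | genre  | rating
---+--------+-------
1  | Drama  | 7     
2  | Horror | 6.3   
7  | Drama  | 8.1   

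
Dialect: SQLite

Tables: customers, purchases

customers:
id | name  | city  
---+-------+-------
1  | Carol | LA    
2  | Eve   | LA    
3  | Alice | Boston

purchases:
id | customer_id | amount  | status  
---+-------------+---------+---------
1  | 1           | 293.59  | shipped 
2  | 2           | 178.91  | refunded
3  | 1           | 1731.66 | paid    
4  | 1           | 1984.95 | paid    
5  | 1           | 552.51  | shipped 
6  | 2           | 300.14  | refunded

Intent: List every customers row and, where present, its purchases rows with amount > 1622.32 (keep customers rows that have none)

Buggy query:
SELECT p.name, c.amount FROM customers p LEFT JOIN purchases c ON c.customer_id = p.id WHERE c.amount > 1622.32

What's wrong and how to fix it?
Bug: A WHERE condition on the right-hand table after LEFT JOIN drops unmatched parents

Fix: Move the right-table condition into the ON clause so unmatched parents are kept

Corrected query:
SELECT p.name, c.amount FROM customers p LEFT JOIN purchases c ON c.customer_id = p.id AND c.amount > 1622.32

Result:
name  | amount 
------+--------
Carol | 1731.66
Carol | 1984.95
Eve   | NULL   
Alice | NULL   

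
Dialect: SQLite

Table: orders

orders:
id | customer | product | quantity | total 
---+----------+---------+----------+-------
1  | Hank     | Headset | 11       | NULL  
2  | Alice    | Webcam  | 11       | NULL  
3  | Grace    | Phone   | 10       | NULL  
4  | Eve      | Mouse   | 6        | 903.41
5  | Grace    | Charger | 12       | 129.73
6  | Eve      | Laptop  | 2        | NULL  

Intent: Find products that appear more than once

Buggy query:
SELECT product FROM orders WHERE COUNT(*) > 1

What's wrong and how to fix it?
Bug: WHERE can't reference COUNT(*); aggregates are computed after WHERE

Fix: Group first, then use HAVING for the count condition

Corrected query:
SELECT product FROM orders GROUP BY product HAVING COUNT(*) > 1

Result:
(no rows)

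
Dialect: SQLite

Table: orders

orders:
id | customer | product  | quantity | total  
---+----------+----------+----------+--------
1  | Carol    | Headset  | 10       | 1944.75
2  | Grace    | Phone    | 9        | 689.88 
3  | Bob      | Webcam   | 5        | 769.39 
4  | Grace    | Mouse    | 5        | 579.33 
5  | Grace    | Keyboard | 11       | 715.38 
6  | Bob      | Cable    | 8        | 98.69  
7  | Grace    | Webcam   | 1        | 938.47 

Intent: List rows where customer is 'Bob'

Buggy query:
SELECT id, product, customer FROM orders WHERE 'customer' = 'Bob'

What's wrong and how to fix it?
Bug: Single quotes denote string literals in SQL; the column name is being compared as a constant string

Fix: Remove the quotes around the column name (or use double quotes for an identifier)

Corrected query:
SELECT id, product, customer FROM orders WHERE customer = 'Bob'

Result:
id | product | customer
---+---------+---------
3  | Webcam  | Bob     
6  | Cable   | Bob     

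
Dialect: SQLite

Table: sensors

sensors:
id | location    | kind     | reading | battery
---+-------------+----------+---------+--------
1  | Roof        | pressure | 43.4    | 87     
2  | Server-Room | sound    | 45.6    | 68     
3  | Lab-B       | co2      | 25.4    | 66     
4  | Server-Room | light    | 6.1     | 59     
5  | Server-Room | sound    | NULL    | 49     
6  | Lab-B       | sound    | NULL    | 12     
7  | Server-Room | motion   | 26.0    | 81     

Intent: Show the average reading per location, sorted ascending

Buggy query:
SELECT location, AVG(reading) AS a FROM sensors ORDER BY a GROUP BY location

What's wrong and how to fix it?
Bug: GROUP BY must precede ORDER BY

Fix: Reorder: SELECT … FROM … GROUP BY … ORDER BY …

Corrected query:
SELECT location, AVG(reading) AS a FROM sensors GROUP BY location ORDER BY a

Result:
location    | a   
------------+-----
Lab-B       | 25.4
Server-Room | 25.9
Roof        | 43.4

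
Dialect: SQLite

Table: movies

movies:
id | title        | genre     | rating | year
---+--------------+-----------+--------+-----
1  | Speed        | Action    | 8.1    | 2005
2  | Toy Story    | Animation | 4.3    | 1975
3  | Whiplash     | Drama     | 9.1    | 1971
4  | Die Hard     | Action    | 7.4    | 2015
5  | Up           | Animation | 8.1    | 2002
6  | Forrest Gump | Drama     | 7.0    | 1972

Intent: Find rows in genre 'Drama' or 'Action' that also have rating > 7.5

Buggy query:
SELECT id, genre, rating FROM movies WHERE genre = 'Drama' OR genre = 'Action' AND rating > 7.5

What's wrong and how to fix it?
Bug: Without parentheses, AND is evaluated before OR, so the rating filter only applies to the 'Action' branch

Fix: Add parentheses around the OR so the AND applies to both alternatives

Corrected query:
SELECT id, genre, rating FROM movies WHERE (genre = 'Drama' OR genre = 'Action') AND rating > 7.5

Result:
id | genre  | rating
---+--------+-------
1  | Action | 8.1   
3  | Drama  | 9.1   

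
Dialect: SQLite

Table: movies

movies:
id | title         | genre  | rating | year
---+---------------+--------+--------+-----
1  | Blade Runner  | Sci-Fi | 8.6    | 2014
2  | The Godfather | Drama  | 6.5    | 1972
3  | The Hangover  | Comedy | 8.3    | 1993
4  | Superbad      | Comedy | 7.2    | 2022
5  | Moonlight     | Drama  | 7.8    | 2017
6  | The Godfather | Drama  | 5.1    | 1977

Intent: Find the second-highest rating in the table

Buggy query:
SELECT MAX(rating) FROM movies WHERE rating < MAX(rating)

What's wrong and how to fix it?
Bug: MAX(rating) on the right of the comparison is an aggregate-in-WHERE error

Fix: Compute the overall MAX in a subquery, then take MAX of rows below it

Corrected query:
SELECT MAX(rating) FROM movies WHERE rating < (SELECT MAX(rating) FROM movies)

Result:
MAX(rating)
-----------
8.3        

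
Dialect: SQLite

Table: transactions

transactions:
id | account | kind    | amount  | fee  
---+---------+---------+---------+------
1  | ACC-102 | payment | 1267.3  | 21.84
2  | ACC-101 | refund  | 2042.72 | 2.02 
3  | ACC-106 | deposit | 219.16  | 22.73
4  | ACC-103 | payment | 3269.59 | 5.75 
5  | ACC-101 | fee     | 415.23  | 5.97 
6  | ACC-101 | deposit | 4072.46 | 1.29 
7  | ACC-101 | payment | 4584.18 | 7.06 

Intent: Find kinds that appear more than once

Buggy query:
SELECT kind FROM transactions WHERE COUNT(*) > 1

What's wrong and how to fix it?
Bug: WHERE can't reference COUNT(*); aggregates are computed after WHERE

Fix: GROUP BY kind, then filter groups with HAVING COUNT(*) > 1

Corrected query:
SELECT kind FROM transactions GROUP BY kind HAVING COUNT(*) > 1

Result:
kind   
-------
deposit
payment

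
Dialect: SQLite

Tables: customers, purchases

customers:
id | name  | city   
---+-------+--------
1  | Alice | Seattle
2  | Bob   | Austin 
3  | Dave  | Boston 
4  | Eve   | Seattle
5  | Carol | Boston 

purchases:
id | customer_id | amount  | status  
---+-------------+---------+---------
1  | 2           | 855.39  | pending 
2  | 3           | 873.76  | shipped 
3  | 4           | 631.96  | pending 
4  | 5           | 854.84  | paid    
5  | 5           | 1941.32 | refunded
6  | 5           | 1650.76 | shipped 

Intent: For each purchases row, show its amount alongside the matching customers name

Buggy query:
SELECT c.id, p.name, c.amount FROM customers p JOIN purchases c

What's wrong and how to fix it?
Bug: Missing join condition: each purchases row is matched to all customers rows instead of just its own

Fix: Specify the join condition linking the foreign key to the parent id

Corrected query:
SELECT c.id, p.name, c.amount FROM customers p JOIN purchases c ON c.customer_id = p.id

Result:
id | name  | amount 
---+-------+--------
1  | Bob   | 855.39 
2  | Dave  | 873.76 
3  | Eve   | 631.96 
4  | Carol | 854.84 
5  | Carol | 1941.32
6  | Carol | 1650.76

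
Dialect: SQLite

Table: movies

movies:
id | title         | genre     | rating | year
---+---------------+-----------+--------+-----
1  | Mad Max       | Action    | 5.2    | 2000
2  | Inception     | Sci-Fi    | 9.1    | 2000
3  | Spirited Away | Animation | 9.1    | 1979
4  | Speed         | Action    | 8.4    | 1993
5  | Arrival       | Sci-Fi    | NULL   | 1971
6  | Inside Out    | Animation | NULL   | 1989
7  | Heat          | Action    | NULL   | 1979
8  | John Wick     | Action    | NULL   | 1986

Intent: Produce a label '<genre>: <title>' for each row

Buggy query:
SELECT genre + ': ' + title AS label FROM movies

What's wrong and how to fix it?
Bug: SQLite uses || for string concatenation; + coerces text to numbers (yielding 0)

Fix: Replace + with || to concatenate text

Corrected query:
SELECT genre || ': ' || title AS label FROM movies

Result:
label                   
------------------------
Action: Mad Max         
Sci-Fi: Inception       
Animation: Spirited Away
Action: Speed           
Sci-Fi: Arrival         
Animation: Inside Out   
Action: Heat            
Action: John Wick       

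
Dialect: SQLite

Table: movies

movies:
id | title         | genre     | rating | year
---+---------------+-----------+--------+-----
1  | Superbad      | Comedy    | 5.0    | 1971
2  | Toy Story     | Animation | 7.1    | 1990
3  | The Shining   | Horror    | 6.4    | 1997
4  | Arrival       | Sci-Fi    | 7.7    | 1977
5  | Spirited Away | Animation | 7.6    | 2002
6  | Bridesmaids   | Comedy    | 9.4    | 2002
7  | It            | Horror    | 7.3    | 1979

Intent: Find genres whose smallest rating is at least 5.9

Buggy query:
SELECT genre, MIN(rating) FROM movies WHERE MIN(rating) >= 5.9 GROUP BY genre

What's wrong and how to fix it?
Bug: MIN() in WHERE is a misuse of aggregate

Fix: Replace WHERE with HAVING after the GROUP BY

Corrected query:
SELECT genre, MIN(rating) FROM movies GROUP BY genre HAVING MIN(rating) >= 5.9

Result:
genre     | MIN(rating)
----------+------------
Animation | 7.1        
Horror    | 6.4        
Sci-Fi    | 7.7        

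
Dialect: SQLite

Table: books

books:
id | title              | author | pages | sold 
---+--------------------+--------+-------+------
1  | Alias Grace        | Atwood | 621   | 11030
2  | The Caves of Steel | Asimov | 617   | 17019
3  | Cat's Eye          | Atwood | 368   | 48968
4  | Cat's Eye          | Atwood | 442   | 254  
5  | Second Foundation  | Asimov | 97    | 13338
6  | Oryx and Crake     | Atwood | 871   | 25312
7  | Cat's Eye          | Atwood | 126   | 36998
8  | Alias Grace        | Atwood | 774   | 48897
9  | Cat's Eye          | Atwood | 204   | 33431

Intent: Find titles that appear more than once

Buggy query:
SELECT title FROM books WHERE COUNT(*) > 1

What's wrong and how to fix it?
Bug: WHERE can't reference COUNT(*); aggregates are computed after WHERE

Fix: GROUP BY title, then filter groups with HAVING COUNT(*) > 1

Corrected query:
SELECT title FROM books GROUP BY title HAVING COUNT(*) > 1

Result:
title      
-----------
Alias Grace
Cat's Eye  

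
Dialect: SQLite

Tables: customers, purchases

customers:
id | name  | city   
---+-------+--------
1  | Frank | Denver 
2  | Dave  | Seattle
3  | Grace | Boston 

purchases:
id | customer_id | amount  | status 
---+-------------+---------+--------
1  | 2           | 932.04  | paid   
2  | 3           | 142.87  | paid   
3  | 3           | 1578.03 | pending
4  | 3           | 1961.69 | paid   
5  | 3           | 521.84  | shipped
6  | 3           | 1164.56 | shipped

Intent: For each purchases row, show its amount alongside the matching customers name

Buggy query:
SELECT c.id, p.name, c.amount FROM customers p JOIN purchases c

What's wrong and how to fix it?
Bug: Missing join condition: each purchases row is matched to all customers rows instead of just its own

Fix: Specify the join condition linking the foreign key to the parent id

Corrected query:
SELECT c.id, p.name, c.amount FROM customers p JOIN purchases c ON c.customer_id = p.id

Result:
id | name  | amount 
---+-------+--------
1  | Dave  | 932.04 
2  | Grace | 142.87 
3  | Grace | 1578.03
4  | Grace | 1961.69
5  | Grace | 521.84 
6  | Grace | 1164.56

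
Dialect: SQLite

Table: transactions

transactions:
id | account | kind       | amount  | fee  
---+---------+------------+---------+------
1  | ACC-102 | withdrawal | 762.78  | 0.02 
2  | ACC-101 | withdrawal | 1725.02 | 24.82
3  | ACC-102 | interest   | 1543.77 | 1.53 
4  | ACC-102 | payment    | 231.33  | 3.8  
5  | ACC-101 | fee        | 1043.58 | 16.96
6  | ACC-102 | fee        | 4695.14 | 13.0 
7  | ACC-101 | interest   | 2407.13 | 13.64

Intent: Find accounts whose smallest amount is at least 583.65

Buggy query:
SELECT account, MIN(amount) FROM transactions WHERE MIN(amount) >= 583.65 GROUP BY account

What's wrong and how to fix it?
Bug: MIN() in WHERE is a misuse of aggregate

Fix: Use HAVING for the per-group MIN condition

Corrected query:
SELECT account, MIN(amount) FROM transactions GROUP BY account HAVING MIN(amount) >= 583.65

Result:
account | MIN(amount)
--------+------------
ACC-101 | 1043.58    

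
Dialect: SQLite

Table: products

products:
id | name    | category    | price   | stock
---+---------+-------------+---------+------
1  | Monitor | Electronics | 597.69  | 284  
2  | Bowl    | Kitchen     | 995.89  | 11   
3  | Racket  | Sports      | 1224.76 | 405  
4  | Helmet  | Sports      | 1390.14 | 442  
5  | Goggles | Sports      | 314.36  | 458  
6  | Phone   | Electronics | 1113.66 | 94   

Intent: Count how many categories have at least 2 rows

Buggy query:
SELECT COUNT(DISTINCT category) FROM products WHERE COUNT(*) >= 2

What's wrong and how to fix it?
Bug: COUNT(*) cannot appear in WHERE; the per-group count doesn't exist yet

Fix: Group first with HAVING COUNT(*) >= 2, then COUNT the resulting groups

Corrected query:
SELECT COUNT(*) FROM (SELECT category FROM products GROUP BY category HAVING COUNT(*) >= 2)

Result:
COUNT(*)
--------
2       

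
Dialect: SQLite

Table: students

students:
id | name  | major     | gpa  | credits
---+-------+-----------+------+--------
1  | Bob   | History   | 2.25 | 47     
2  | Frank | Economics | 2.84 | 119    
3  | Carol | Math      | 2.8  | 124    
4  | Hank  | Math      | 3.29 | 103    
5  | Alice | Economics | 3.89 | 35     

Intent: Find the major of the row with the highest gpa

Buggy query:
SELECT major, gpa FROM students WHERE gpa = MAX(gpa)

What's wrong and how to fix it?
Bug: WHERE is evaluated per row; an aggregate over the whole table isn't defined there

Fix: Use a subquery: WHERE gpa = (SELECT MAX(gpa) FROM students)

Corrected query:
SELECT major, gpa FROM students WHERE gpa = (SELECT MAX(gpa) FROM students)

Result:
major     | gpa 
----------+-----
Economics | 3.89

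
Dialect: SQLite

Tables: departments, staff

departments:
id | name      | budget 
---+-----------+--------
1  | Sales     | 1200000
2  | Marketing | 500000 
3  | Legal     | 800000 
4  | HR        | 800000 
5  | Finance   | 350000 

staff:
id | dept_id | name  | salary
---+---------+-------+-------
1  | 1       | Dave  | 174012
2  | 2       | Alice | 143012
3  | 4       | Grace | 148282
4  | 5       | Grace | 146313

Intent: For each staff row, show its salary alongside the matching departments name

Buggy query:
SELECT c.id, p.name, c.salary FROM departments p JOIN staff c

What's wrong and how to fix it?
Bug: Missing join condition: each staff row is matched to all departments rows instead of just its own

Fix: Specify the join condition linking the foreign key to the parent id

Corrected query:
SELECT c.id, p.name, c.salary FROM departments p JOIN staff c ON c.dept_id = p.id

Result:
id | name      | salary
---+-----------+-------
1  | Sales     | 174012
2  | Marketing | 143012
3  | HR        | 148282
4  | Finance   | 146313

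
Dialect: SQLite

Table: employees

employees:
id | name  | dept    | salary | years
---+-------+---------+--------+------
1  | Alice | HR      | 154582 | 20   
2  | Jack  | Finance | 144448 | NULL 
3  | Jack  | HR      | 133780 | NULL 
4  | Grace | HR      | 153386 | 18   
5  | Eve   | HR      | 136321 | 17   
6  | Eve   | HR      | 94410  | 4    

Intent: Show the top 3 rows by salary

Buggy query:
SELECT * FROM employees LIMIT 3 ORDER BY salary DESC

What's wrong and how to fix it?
Bug: ORDER BY cannot follow LIMIT; LIMIT is the final clause

Fix: Sort with ORDER BY, then apply LIMIT

Corrected query:
SELECT * FROM employees ORDER BY salary DESC LIMIT 3

Result:
id | name  | dept    | salary | years
---+-------+---------+--------+------
1  | Alice | HR      | 154582 | 20   
4  | Grace | HR      | 153386 | 18   
2  | Jack  | Finance | 144448 | NULL 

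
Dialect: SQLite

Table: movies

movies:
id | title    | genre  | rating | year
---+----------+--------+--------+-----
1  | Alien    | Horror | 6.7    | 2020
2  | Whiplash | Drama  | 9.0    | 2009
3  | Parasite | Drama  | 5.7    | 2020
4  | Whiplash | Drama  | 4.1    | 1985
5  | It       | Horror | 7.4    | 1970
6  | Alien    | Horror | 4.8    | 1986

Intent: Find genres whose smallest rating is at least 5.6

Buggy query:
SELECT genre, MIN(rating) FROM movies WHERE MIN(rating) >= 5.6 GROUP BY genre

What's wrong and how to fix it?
Bug: Aggregates like MIN are computed per group after WHERE runs

Fix: Replace WHERE with HAVING after the GROUP BY

Corrected query:
SELECT genre, MIN(rating) FROM movies GROUP BY genre HAVING MIN(rating) >= 5.6

Result:
(no rows)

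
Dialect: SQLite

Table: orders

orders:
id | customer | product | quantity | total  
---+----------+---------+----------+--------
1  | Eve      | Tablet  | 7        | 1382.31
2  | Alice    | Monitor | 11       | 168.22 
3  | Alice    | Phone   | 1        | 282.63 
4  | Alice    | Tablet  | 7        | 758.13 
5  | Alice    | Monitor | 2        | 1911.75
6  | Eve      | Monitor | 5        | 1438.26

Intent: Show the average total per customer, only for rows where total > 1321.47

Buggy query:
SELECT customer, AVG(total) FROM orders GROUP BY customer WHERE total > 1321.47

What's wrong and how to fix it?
Bug: Row-level WHERE must come before GROUP BY in the clause order

Fix: Place WHERE between FROM and GROUP BY

Corrected query:
SELECT customer, AVG(total) FROM orders WHERE total > 1321.47 GROUP BY customer

Result:
customer | AVG(total)
---------+-----------
Alice    | 1911.75   
Eve      | 1410.285  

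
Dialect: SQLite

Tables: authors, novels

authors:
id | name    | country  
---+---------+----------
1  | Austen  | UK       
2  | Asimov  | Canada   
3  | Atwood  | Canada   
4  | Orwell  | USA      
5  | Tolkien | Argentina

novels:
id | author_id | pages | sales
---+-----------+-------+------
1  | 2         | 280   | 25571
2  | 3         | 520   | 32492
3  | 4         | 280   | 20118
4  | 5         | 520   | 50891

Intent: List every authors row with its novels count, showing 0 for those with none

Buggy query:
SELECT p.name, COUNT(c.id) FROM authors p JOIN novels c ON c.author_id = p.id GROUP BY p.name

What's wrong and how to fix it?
Bug: INNER JOIN drops authors rows that have no matching novels rows

Fix: Use LEFT JOIN so parents without children still appear (COUNT(c.id) gives 0)

Corrected query:
SELECT p.name, COUNT(c.id) FROM authors p LEFT JOIN novels c ON c.author_id = p.id GROUP BY p.name

Result:
name    | COUNT(c.id)
--------+------------
Asimov  | 1          
Atwood  | 1          
Austen  | 0          
Orwell  | 1          
Tolkien | 1          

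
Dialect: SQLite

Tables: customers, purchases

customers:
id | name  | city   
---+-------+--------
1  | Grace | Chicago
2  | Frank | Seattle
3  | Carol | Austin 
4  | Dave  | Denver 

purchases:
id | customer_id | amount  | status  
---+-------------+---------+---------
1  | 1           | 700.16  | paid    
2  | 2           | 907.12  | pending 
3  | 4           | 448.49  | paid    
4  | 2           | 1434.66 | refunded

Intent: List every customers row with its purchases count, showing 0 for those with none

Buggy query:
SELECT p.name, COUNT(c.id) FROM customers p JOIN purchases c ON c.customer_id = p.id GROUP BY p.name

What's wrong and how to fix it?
Bug: INNER JOIN drops customers rows that have no matching purchases rows

Fix: Use LEFT JOIN so parents without children still appear (COUNT(c.id) gives 0)

Corrected query:
SELECT p.name, COUNT(c.id) FROM customers p LEFT JOIN purchases c ON c.customer_id = p.id GROUP BY p.name

Result:
name  | COUNT(c.id)
------+------------
Carol | 0          
Dave  | 1          
Frank | 2          
Grace | 1          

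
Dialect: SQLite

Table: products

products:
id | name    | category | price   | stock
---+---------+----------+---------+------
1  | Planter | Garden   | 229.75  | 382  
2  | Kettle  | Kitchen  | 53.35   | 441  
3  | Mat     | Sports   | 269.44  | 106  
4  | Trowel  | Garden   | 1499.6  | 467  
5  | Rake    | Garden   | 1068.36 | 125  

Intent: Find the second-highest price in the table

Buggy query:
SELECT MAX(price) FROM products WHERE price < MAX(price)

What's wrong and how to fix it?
Bug: MAX(price) on the right of the comparison is an aggregate-in-WHERE error

Fix: Put the inner MAX in a scalar subquery

Corrected query:
SELECT MAX(price) FROM products WHERE price < (SELECT MAX(price) FROM products)

Result:
MAX(price)
----------
1068.36   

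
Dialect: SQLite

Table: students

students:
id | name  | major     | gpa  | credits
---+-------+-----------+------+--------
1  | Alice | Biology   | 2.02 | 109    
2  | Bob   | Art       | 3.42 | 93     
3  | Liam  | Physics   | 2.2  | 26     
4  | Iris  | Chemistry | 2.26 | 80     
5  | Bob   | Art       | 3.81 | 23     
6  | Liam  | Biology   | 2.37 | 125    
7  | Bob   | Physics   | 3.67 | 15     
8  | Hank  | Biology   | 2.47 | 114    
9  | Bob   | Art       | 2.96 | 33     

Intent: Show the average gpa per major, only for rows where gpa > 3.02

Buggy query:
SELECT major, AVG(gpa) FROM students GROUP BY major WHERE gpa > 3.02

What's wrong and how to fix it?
Bug: Row-level WHERE must come before GROUP BY in the clause order

Fix: Place WHERE between FROM and GROUP BY

Corrected query:
SELECT major, AVG(gpa) FROM students WHERE gpa > 3.02 GROUP BY major

Result:
major   | AVG(gpa)
--------+---------
Art     | 3.615   
Physics | 3.67    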